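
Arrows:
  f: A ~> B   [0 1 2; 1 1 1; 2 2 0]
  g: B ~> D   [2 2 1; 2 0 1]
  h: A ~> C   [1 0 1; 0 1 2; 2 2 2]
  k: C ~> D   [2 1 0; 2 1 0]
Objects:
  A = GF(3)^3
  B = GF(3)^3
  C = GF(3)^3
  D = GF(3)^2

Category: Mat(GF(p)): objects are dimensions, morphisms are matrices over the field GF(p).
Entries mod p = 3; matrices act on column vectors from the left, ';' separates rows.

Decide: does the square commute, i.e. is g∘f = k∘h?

Answer: DOES NOT COMMUTE

Work:
Along f;g (path 1):
  e0=[1,0,0] f~>[0,1,2] g~>[1,2]
  e1=[0,1,0] f~>[1,1,2] g~>[0,1]
  e2=[0,0,1] f~>[2,1,0] g~>[0,1]
  ⟦path⟧₁ = [1 0 0; 2 1 1]
Along h;k (path 2):
  e0=[1,0,0] h~>[1,0,2] k~>[2,2]
  e1=[0,1,0] h~>[0,1,2] k~>[1,1]
  e2=[0,0,1] h~>[1,2,2] k~>[1,1]
  ⟦path⟧₂ = [2 1 1; 2 1 1]
Equal? NO — does not commute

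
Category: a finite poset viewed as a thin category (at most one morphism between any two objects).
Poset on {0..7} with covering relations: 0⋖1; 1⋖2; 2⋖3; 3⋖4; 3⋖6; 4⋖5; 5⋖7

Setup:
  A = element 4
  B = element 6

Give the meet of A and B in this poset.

Common predecessors of 4,6: {0,1,2,3}
  0 ≤ 3
  1 ≤ 3
  2 ≤ 3
  3 ≤ 3
glb = 3

Answer: A∧B = 3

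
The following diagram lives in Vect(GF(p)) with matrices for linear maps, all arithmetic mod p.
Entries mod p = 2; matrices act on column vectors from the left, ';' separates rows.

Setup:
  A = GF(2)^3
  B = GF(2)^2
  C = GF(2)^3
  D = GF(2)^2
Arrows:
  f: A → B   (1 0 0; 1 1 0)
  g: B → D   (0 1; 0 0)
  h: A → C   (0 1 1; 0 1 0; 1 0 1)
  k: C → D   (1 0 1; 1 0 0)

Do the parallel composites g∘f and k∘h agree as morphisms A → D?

Along f;g (path 1):
  e0=[1,0,0] f→[1,1] g→[1,0]
  e1=[0,1,0] f→[0,1] g→[1,0]
  e2=[0,0,1] f→[0,0] g→[0,0]
  composite₁ = (1 1 0; 0 0 0)
Along h;k (path 2):
  e0=[1,0,0] h→[0,0,1] k→[1,0]
  e1=[0,1,0] h→[1,1,0] k→[1,1]
  e2=[0,0,1] h→[1,0,1] k→[0,1]
  composite₂ = (1 1 0; 0 1 1)
Equal? distinct morphisms ✗

Answer: DOES NOT COMMUTE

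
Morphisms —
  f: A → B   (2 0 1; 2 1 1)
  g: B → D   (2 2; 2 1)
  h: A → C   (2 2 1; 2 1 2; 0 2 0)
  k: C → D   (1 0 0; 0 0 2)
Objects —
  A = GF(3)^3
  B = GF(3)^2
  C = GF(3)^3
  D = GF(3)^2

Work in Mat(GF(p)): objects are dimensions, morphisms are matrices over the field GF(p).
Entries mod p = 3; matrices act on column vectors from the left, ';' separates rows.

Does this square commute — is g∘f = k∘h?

1) trace f;g:
  e0=(1,0,0) f→(2,2) g→(2,0)
  e1=(0,1,0) f→(0,1) g→(2,1)
  e2=(0,0,1) f→(1,1) g→(1,0)
  composite₁ = (2 2 1; 0 1 0)
2) trace h;k:
  e0=(1,0,0) h→(2,2,0) k→(2,0)
  e1=(0,1,0) h→(2,1,2) k→(2,1)
  e2=(0,0,1) h→(1,2,0) k→(1,0)
  composite₂ = (2 2 1; 0 1 0)
Equal? equal; square commutes

Answer: COMMUTES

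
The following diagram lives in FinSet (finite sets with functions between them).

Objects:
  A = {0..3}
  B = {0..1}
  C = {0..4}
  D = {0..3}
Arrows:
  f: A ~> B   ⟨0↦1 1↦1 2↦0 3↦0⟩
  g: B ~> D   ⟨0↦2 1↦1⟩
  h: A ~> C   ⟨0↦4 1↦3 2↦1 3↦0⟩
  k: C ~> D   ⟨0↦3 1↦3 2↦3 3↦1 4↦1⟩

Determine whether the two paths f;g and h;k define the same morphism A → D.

Answer: DOES NOT COMMUTE

Derivation:
1) trace f;g:
  0 f~>1 g~>1
  1 f~>1 g~>1
  2 f~>0 g~>2
  3 f~>0 g~>2
  result₁ = ⟨0↦1 1↦1 2↦2 3↦2⟩
2) trace h;k:
  0 h~>4 k~>1
  1 h~>3 k~>1
  2 h~>1 k~>3
  3 h~>0 k~>3
  result₂ = ⟨0↦1 1↦1 2↦3 3↦3⟩
Equal? NO — does not commute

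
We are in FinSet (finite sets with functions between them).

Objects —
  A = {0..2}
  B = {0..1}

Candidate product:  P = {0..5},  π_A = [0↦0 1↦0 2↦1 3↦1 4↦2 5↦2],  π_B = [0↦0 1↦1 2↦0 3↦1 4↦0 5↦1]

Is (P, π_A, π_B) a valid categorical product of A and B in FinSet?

|A|·|B| = 3·2 = 6;  |P| = 6
Check the pairing map k ↦ (π_A(k), π_B(k)):
  0 ↦ (0,0)
  1 ↦ (0,1)
  2 ↦ (1,0)
  3 ↦ (1,1)
  4 ↦ (2,0)
  5 ↦ (2,1)
distinct pairs in image: 6 / 6 needed
  → bijection onto A×B; projections well-typed.

Answer: VALID PRODUCT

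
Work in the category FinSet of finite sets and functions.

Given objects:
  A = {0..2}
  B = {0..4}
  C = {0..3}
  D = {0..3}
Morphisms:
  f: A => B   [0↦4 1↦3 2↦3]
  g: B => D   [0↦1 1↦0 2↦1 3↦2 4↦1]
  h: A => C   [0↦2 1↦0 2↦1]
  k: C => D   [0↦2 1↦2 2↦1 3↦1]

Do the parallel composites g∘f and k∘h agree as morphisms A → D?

Along f;g (path 1):
  0 f=>4 g=>1
  1 f=>3 g=>2
  2 f=>3 g=>2
  ⟦path⟧₁ = [0↦1 1↦2 2↦2]
Along h;k (path 2):
  0 h=>2 k=>1
  1 h=>0 k=>2
  2 h=>1 k=>2
  ⟦path⟧₂ = [0↦1 1↦2 2↦2]
Equal? same morphism ✓

Answer: COMMUTES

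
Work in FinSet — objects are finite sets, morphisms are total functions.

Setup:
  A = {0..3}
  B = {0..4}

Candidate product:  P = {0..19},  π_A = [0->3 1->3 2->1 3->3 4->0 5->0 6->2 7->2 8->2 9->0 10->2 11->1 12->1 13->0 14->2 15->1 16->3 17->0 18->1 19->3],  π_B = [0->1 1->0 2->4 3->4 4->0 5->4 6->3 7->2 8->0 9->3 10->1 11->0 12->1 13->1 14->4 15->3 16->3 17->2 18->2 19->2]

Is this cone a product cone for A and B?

|A|·|B| = 4·5 = 20;  |P| = 20
Check the pairing map k ↦ (π_A(k), π_B(k)):
  0 -> (3,1)
  1 -> (3,0)
  2 -> (1,4)
  3 -> (3,4)
  4 -> (0,0)
  5 -> (0,4)
  6 -> (2,3)
  7 -> (2,2)
  8 -> (2,0)
  9 -> (0,3)
  10 -> (2,1)
  11 -> (1,0)
  12 -> (1,1)
  13 -> (0,1)
  14 -> (2,4)
  15 -> (1,3)
  16 -> (3,3)
  17 -> (0,2)
  18 -> (1,2)
  19 -> (3,2)
distinct pairs in image: 20 / 20 needed
  → bijection onto A×B; projections well-typed.

Answer: VALID PRODUCT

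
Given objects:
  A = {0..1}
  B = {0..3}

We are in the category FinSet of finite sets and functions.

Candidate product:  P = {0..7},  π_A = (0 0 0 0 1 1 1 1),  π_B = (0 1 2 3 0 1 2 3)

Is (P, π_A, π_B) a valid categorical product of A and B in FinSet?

|A|·|B| = 2·4 = 8;  |P| = 8
Check the pairing map k ↦ (π_A(k), π_B(k)):
  0 : (0,0)
  1 : (0,1)
  2 : (0,2)
  3 : (0,3)
  4 : (1,0)
  5 : (1,1)
  6 : (1,2)
  7 : (1,3)
distinct pairs in image: 8 / 8 needed
  → bijection onto A×B; projections well-typed.

Answer: VALID PRODUCT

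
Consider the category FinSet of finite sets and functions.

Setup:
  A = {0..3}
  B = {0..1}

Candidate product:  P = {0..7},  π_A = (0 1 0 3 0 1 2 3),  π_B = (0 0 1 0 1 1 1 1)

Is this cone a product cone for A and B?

Answer: NOT A VALID PRODUCT — duplicate pair at indices 4,2

Work:
|A|·|B| = 4·2 = 8;  |P| = 8
Check the pairing map k ↦ (π_A(k), π_B(k)):
  0 ↦ (0,0)
  1 ↦ (1,0)
  2 ↦ (0,1)
  3 ↦ (3,0)
  4 ↦ (0,1)  ✗ repeats pair of k=2
  5 ↦ (1,1)
  6 ↦ (2,1)
  7 ↦ (3,1)
distinct pairs in image: 7 / 8 needed
  → (0,1) hit at k=2 and k=4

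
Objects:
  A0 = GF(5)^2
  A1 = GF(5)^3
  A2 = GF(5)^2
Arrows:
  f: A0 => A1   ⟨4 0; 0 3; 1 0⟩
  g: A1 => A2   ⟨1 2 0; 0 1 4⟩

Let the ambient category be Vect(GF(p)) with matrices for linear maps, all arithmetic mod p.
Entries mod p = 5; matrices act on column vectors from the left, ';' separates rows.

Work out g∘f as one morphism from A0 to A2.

Answer: ⟨4 1; 4 3⟩

Derivation:
  e0=[1,0] f=>[4,0,1] g=>[4,4]
  e1=[0,1] f=>[0,3,0] g=>[1,3]
⟦path⟧: ⟨4 1; 4 3⟩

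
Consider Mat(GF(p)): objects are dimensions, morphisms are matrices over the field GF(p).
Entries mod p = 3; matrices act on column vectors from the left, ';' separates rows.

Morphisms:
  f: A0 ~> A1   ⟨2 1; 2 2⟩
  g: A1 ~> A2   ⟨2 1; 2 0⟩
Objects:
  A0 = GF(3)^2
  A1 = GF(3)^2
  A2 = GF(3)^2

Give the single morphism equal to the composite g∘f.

Answer: ⟨0 1; 1 2⟩

Work:
  e0=(1,0) f~>(2,2) g~>(0,1)
  e1=(0,1) f~>(1,2) g~>(1,2)
composite: ⟨0 1; 1 2⟩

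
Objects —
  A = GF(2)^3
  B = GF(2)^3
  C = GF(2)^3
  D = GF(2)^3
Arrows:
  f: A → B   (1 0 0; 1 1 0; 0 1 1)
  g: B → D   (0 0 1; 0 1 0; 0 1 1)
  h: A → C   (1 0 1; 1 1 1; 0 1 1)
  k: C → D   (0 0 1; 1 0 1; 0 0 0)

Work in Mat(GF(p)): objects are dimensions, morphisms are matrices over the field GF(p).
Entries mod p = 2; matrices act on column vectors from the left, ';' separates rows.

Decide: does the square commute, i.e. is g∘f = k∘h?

Answer: DOES NOT COMMUTE

Work:
Path 1 = f;g:
  e0=⟨1,0,0⟩ f→⟨1,1,0⟩ g→⟨0,1,1⟩
  e1=⟨0,1,0⟩ f→⟨0,1,1⟩ g→⟨1,1,0⟩
  e2=⟨0,0,1⟩ f→⟨0,0,1⟩ g→⟨1,0,1⟩
  composite₁ = (0 1 1; 1 1 0; 1 0 1)
Path 2 = h;k:
  e0=⟨1,0,0⟩ h→⟨1,1,0⟩ k→⟨0,1,0⟩
  e1=⟨0,1,0⟩ h→⟨0,1,1⟩ k→⟨1,1,0⟩
  e2=⟨0,0,1⟩ h→⟨1,1,1⟩ k→⟨1,0,0⟩
  composite₂ = (0 1 1; 1 1 0; 0 0 0)
Equal? differ; not commutative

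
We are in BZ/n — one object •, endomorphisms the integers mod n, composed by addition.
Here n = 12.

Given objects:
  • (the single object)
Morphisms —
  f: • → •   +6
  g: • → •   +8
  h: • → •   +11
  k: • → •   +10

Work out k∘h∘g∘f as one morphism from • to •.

  0 +6≡6 +8≡2 +11≡1 +10≡11  (mod 12)
⟦path⟧: +11

Answer: +11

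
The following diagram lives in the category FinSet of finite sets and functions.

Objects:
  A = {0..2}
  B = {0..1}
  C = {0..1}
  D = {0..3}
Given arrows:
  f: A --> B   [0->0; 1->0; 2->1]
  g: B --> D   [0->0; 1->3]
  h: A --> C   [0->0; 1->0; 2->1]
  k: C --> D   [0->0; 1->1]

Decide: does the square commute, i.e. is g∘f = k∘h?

Along f;g (path 1):
  0 f-->0 g-->0
  1 f-->0 g-->0
  2 f-->1 g-->3
  result₁ = [0->0; 1->0; 2->3]
Along h;k (path 2):
  0 h-->0 k-->0
  1 h-->0 k-->0
  2 h-->1 k-->1
  result₂ = [0->0; 1->0; 2->1]
Equal? NO — does not commute

Answer: DOES NOT COMMUTE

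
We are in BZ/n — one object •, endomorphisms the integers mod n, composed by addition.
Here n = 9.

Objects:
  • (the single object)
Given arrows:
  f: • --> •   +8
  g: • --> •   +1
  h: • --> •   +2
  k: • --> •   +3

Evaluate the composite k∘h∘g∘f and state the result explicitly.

Answer: +5

Trace:
  0 +8≡8 +1≡0 +2≡2 +3≡5  (mod 9)
result: +5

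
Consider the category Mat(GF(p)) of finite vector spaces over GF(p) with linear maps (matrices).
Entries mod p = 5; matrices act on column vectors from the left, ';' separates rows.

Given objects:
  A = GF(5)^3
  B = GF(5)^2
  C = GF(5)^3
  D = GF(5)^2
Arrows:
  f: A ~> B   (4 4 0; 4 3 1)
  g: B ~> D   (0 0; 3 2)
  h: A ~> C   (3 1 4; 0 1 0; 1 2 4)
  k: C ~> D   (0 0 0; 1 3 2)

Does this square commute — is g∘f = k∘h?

1) trace f;g:
  e0=[1,0,0] f~>[4,4] g~>[0,0]
  e1=[0,1,0] f~>[4,3] g~>[0,3]
  e2=[0,0,1] f~>[0,1] g~>[0,2]
  composite₁ = (0 0 0; 0 3 2)
2) trace h;k:
  e0=[1,0,0] h~>[3,0,1] k~>[0,0]
  e1=[0,1,0] h~>[1,1,2] k~>[0,3]
  e2=[0,0,1] h~>[4,0,4] k~>[0,2]
  composite₂ = (0 0 0; 0 3 2)
Equal? equal; square commutes

Answer: COMMUTES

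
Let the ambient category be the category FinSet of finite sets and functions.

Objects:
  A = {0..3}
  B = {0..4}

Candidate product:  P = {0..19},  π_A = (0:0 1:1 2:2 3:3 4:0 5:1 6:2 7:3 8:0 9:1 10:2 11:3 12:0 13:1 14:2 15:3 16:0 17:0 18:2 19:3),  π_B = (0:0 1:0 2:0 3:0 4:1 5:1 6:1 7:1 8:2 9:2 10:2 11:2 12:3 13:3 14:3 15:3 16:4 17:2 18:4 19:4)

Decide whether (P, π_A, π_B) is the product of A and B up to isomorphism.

|A|·|B| = 4·5 = 20;  |P| = 20
Check the pairing map k ↦ (π_A(k), π_B(k)):
  0 : (0,0)
  1 : (1,0)
  2 : (2,0)
  3 : (3,0)
  4 : (0,1)
  5 : (1,1)
  6 : (2,1)
  7 : (3,1)
  8 : (0,2)
  9 : (1,2)
  10 : (2,2)
  11 : (3,2)
  12 : (0,3)
  13 : (1,3)
  14 : (2,3)
  15 : (3,3)
  16 : (0,4)
  17 : (0,2)  ✗ repeats pair of k=8
  18 : (2,4)
  19 : (3,4)
distinct pairs in image: 19 / 20 needed
  → (0,2) hit at k=8 and k=17

Answer: NOT A VALID PRODUCT — duplicate pair at indices 8,17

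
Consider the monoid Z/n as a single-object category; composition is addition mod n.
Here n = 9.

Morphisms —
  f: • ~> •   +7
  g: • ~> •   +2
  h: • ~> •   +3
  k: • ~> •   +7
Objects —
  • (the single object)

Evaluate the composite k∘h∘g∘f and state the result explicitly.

  0 +7≡7 +2≡0 +3≡3 +7≡1  (mod 9)
⟦path⟧: +1

Answer: +1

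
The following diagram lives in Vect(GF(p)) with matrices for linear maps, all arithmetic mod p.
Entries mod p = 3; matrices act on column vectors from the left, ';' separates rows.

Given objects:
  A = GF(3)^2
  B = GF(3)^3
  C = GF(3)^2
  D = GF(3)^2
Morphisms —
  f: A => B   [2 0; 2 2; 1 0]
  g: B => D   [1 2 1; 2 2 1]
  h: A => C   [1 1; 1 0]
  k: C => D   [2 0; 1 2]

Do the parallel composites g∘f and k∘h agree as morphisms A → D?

Answer: DOES NOT COMMUTE

Trace:
1) trace f;g:
  e0=(1,0) f=>(2,2,1) g=>(1,0)
  e1=(0,1) f=>(0,2,0) g=>(1,1)
  composite₁ = [1 1; 0 1]
2) trace h;k:
  e0=(1,0) h=>(1,1) k=>(2,0)
  e1=(0,1) h=>(1,0) k=>(2,1)
  composite₂ = [2 2; 0 1]
Equal? NO — does not commute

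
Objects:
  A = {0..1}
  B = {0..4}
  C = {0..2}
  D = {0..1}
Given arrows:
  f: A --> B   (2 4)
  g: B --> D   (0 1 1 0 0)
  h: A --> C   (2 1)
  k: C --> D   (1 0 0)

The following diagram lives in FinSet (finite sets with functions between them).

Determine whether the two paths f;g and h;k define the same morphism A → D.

Answer: DOES NOT COMMUTE

Trace:
Path 1 = f;g:
  0 f-->2 g-->1
  1 f-->4 g-->0
  ⟦path⟧₁ = (1 0)
Path 2 = h;k:
  0 h-->2 k-->0
  1 h-->1 k-->0
  ⟦path⟧₂ = (0 0)
Equal? distinct morphisms ✗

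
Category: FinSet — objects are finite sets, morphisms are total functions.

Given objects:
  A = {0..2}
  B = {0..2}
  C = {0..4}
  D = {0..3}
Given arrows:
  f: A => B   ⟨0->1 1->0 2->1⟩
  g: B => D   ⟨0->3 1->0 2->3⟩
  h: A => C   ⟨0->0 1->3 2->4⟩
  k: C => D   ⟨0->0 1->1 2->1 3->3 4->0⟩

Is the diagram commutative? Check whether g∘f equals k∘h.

1) trace f;g:
  0 f=>1 g=>0
  1 f=>0 g=>3
  2 f=>1 g=>0
  result₁ = ⟨0->0 1->3 2->0⟩
2) trace h;k:
  0 h=>0 k=>0
  1 h=>3 k=>3
  2 h=>4 k=>0
  result₂ = ⟨0->0 1->3 2->0⟩
Equal? same morphism ✓

Answer: COMMUTES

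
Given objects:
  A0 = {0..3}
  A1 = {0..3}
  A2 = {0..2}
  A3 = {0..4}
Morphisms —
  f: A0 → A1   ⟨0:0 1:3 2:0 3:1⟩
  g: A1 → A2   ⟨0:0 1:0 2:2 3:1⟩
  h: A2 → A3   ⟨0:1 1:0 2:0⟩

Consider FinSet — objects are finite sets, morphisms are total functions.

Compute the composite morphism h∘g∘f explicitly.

Answer: ⟨0:1 1:0 2:1 3:1⟩

Derivation:
  0 f→0 g→0 h→1
  1 f→3 g→1 h→0
  2 f→0 g→0 h→1
  3 f→1 g→0 h→1
result: ⟨0:1 1:0 2:1 3:1⟩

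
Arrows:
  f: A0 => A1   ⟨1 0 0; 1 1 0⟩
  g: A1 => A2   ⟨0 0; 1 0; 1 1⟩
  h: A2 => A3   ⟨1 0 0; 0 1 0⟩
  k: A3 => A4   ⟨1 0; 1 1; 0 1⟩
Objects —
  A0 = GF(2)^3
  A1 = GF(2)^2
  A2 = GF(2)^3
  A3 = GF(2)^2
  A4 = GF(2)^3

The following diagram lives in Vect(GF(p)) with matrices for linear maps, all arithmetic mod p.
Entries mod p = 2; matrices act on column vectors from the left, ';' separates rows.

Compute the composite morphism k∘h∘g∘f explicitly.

  e0=[1,0,0] f=>[1,1] g=>[0,1,0] h=>[0,1] k=>[0,1,1]
  e1=[0,1,0] f=>[0,1] g=>[0,0,1] h=>[0,0] k=>[0,0,0]
  e2=[0,0,1] f=>[0,0] g=>[0,0,0] h=>[0,0] k=>[0,0,0]
result: ⟨0 0 0; 1 0 0; 1 0 0⟩

Answer: ⟨0 0 0; 1 0 0; 1 0 0⟩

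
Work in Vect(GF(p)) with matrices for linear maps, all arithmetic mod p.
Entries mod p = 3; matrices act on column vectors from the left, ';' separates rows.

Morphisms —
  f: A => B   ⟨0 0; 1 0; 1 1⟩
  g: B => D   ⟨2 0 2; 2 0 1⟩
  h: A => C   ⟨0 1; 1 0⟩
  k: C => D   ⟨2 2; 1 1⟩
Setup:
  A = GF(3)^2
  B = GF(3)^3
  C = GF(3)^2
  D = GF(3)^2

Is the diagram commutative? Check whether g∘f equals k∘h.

Answer: COMMUTES

Trace:
1) trace f;g:
  e0=[1,0] f=>[0,1,1] g=>[2,1]
  e1=[0,1] f=>[0,0,1] g=>[2,1]
  result₁ = ⟨2 2; 1 1⟩
2) trace h;k:
  e0=[1,0] h=>[0,1] k=>[2,1]
  e1=[0,1] h=>[1,0] k=>[2,1]
  result₂ = ⟨2 2; 1 1⟩
Equal? same morphism ✓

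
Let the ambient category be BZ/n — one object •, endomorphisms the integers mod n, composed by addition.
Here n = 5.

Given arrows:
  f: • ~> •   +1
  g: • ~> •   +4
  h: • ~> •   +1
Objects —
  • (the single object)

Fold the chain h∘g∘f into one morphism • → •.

Answer: +1

Work:
  0 +1≡1 +4≡0 +1≡1  (mod 5)
⟦path⟧: +1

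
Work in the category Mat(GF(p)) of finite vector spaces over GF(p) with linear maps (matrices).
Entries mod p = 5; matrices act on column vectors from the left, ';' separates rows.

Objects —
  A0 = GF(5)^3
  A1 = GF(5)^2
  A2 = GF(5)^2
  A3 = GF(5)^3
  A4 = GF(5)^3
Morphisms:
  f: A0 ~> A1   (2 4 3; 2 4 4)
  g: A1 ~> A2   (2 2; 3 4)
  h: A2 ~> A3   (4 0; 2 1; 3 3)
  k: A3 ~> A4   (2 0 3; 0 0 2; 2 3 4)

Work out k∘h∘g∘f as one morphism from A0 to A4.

  e0=⟨1,0,0⟩ f~>⟨2,2⟩ g~>⟨3,4⟩ h~>⟨2,0,1⟩ k~>⟨2,2,3⟩
  e1=⟨0,1,0⟩ f~>⟨4,4⟩ g~>⟨1,3⟩ h~>⟨4,0,2⟩ k~>⟨4,4,1⟩
  e2=⟨0,0,1⟩ f~>⟨3,4⟩ g~>⟨4,0⟩ h~>⟨1,3,2⟩ k~>⟨3,4,4⟩
result: (2 4 3; 2 4 4; 3 1 4)

Answer: (2 4 3; 2 4 4; 3 1 4)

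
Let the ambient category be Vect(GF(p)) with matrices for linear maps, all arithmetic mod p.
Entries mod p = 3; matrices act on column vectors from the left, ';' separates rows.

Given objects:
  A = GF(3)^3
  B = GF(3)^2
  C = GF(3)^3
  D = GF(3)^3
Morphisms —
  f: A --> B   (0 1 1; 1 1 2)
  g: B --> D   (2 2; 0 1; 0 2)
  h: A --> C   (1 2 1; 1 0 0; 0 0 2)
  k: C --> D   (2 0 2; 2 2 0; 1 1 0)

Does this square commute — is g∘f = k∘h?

Path 1 = f;g:
  e0=⟨1,0,0⟩ f-->⟨0,1⟩ g-->⟨2,1,2⟩
  e1=⟨0,1,0⟩ f-->⟨1,1⟩ g-->⟨1,1,2⟩
  e2=⟨0,0,1⟩ f-->⟨1,2⟩ g-->⟨0,2,1⟩
  ⟦path⟧₁ = (2 1 0; 1 1 2; 2 2 1)
Path 2 = h;k:
  e0=⟨1,0,0⟩ h-->⟨1,1,0⟩ k-->⟨2,1,2⟩
  e1=⟨0,1,0⟩ h-->⟨2,0,0⟩ k-->⟨1,1,2⟩
  e2=⟨0,0,1⟩ h-->⟨1,0,2⟩ k-->⟨0,2,1⟩
  ⟦path⟧₂ = (2 1 0; 1 1 2; 2 2 1)
Equal? equal; square commutes

Answer: COMMUTES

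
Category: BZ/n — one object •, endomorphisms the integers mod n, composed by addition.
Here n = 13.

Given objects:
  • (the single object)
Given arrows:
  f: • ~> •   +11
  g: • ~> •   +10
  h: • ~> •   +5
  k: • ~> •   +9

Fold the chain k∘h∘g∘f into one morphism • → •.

  0 +11≡11 +10≡8 +5≡0 +9≡9  (mod 13)
⟦path⟧: +9

Answer: +9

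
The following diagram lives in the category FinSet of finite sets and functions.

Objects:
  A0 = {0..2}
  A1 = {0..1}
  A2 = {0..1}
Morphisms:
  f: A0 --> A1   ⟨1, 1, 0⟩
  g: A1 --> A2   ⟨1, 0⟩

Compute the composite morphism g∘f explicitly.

  0 f-->1 g-->0
  1 f-->1 g-->0
  2 f-->0 g-->1
result: ⟨0, 0, 1⟩

Answer: ⟨0, 0, 1⟩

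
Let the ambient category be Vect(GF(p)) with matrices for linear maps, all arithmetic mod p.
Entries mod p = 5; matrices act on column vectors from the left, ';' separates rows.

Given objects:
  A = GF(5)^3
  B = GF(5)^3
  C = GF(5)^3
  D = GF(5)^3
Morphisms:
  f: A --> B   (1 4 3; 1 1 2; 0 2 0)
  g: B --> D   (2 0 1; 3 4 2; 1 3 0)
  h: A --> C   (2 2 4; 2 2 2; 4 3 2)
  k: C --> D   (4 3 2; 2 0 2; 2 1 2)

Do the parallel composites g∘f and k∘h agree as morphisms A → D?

Answer: COMMUTES

Trace:
1) trace f;g:
  e0=[1,0,0] f-->[1,1,0] g-->[2,2,4]
  e1=[0,1,0] f-->[4,1,2] g-->[0,0,2]
  e2=[0,0,1] f-->[3,2,0] g-->[1,2,4]
  composite₁ = (2 0 1; 2 0 2; 4 2 4)
2) trace h;k:
  e0=[1,0,0] h-->[2,2,4] k-->[2,2,4]
  e1=[0,1,0] h-->[2,2,3] k-->[0,0,2]
  e2=[0,0,1] h-->[4,2,2] k-->[1,2,4]
  composite₂ = (2 0 1; 2 0 2; 4 2 4)
Equal? same morphism ✓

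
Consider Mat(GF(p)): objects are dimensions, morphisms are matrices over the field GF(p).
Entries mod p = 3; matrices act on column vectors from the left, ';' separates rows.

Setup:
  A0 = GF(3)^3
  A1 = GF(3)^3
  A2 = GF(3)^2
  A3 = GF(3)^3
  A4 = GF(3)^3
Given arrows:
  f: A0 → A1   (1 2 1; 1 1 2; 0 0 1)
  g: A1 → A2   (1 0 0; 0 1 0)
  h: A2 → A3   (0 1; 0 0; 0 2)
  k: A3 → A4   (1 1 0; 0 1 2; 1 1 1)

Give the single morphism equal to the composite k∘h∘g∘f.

Answer: (1 1 2; 1 1 2; 0 0 0)

Work:
  e0=⟨1,0,0⟩ f→⟨1,1,0⟩ g→⟨1,1⟩ h→⟨1,0,2⟩ k→⟨1,1,0⟩
  e1=⟨0,1,0⟩ f→⟨2,1,0⟩ g→⟨2,1⟩ h→⟨1,0,2⟩ k→⟨1,1,0⟩
  e2=⟨0,0,1⟩ f→⟨1,2,1⟩ g→⟨1,2⟩ h→⟨2,0,1⟩ k→⟨2,2,0⟩
composite: (1 1 2; 1 1 2; 0 0 0)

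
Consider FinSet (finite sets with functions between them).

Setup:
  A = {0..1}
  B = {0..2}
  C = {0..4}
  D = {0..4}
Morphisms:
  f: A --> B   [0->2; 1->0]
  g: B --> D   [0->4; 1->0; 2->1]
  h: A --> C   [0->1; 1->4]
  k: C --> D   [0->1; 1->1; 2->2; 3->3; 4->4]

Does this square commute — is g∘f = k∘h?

Answer: COMMUTES

Trace:
Path 1 = f;g:
  0 f-->2 g-->1
  1 f-->0 g-->4
  ⟦path⟧₁ = [0->1; 1->4]
Path 2 = h;k:
  0 h-->1 k-->1
  1 h-->4 k-->4
  ⟦path⟧₂ = [0->1; 1->4]
Equal? equal; square commutes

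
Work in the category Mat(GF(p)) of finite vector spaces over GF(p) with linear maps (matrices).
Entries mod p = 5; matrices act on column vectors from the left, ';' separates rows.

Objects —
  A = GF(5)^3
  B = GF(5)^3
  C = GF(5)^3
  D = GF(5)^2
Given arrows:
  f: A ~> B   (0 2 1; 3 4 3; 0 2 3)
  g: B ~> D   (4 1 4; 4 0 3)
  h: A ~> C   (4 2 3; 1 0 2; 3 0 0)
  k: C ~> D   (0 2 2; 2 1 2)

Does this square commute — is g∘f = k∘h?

Answer: COMMUTES

Work:
1) trace f;g:
  e0=[1,0,0] f~>[0,3,0] g~>[3,0]
  e1=[0,1,0] f~>[2,4,2] g~>[0,4]
  e2=[0,0,1] f~>[1,3,3] g~>[4,3]
  ⟦path⟧₁ = (3 0 4; 0 4 3)
2) trace h;k:
  e0=[1,0,0] h~>[4,1,3] k~>[3,0]
  e1=[0,1,0] h~>[2,0,0] k~>[0,4]
  e2=[0,0,1] h~>[3,2,0] k~>[4,3]
  ⟦path⟧₂ = (3 0 4; 0 4 3)
Equal? YES — commutes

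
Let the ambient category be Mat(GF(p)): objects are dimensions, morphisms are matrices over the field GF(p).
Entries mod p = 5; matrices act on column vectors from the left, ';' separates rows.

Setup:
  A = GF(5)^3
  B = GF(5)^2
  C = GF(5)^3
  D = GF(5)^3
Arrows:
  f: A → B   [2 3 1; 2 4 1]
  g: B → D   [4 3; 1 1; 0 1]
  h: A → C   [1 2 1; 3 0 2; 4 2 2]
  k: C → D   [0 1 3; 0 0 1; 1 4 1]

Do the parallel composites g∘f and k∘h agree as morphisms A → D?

Answer: DOES NOT COMMUTE

Work:
Along f;g (path 1):
  e0=(1,0,0) f→(2,2) g→(4,4,2)
  e1=(0,1,0) f→(3,4) g→(4,2,4)
  e2=(0,0,1) f→(1,1) g→(2,2,1)
  composite₁ = [4 4 2; 4 2 2; 2 4 1]
Along h;k (path 2):
  e0=(1,0,0) h→(1,3,4) k→(0,4,2)
  e1=(0,1,0) h→(2,0,2) k→(1,2,4)
  e2=(0,0,1) h→(1,2,2) k→(3,2,1)
  composite₂ = [0 1 3; 4 2 2; 2 4 1]
Equal? distinct morphisms ✗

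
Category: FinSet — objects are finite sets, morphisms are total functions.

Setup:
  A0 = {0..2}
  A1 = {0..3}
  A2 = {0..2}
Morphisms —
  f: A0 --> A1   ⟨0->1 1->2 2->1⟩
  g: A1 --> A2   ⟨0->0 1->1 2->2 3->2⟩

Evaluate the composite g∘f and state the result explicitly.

Answer: ⟨0->1 1->2 2->1⟩

Derivation:
  0 f-->1 g-->1
  1 f-->2 g-->2
  2 f-->1 g-->1
⟦path⟧: ⟨0->1 1->2 2->1⟩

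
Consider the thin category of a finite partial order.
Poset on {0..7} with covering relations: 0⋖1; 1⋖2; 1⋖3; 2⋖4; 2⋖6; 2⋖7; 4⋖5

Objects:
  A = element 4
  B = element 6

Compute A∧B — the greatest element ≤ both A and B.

Answer: A∧B = 2

Trace:
Common predecessors of 4,6: {0,1,2}
  0 ⊑ 2
  1 ⊑ 2
  2 ⊑ 2
glb = 2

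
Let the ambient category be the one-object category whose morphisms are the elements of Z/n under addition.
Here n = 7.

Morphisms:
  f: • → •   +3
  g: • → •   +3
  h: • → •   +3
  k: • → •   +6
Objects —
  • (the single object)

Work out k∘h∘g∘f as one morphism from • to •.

  0 +3≡3 +3≡6 +3≡2 +6≡1  (mod 7)
result: +1

Answer: +1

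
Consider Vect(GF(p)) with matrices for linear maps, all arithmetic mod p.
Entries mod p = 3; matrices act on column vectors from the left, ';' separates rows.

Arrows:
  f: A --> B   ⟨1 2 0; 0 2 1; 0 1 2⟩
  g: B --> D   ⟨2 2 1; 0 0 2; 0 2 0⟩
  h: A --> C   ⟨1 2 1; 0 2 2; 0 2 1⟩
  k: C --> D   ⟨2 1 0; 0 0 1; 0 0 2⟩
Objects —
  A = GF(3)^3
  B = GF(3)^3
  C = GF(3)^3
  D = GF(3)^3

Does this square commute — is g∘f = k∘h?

Answer: COMMUTES

Derivation:
Along f;g (path 1):
  e0=⟨1,0,0⟩ f-->⟨1,0,0⟩ g-->⟨2,0,0⟩
  e1=⟨0,1,0⟩ f-->⟨2,2,1⟩ g-->⟨0,2,1⟩
  e2=⟨0,0,1⟩ f-->⟨0,1,2⟩ g-->⟨1,1,2⟩
  result₁ = ⟨2 0 1; 0 2 1; 0 1 2⟩
Along h;k (path 2):
  e0=⟨1,0,0⟩ h-->⟨1,0,0⟩ k-->⟨2,0,0⟩
  e1=⟨0,1,0⟩ h-->⟨2,2,2⟩ k-->⟨0,2,1⟩
  e2=⟨0,0,1⟩ h-->⟨1,2,1⟩ k-->⟨1,1,2⟩
  result₂ = ⟨2 0 1; 0 2 1; 0 1 2⟩
Equal? same morphism ✓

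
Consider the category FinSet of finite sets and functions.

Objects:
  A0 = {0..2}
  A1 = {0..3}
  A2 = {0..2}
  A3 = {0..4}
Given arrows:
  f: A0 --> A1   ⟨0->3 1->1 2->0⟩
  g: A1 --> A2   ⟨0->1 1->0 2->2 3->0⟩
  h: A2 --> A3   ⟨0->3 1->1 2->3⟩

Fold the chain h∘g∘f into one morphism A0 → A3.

  0 f-->3 g-->0 h-->3
  1 f-->1 g-->0 h-->3
  2 f-->0 g-->1 h-->1
result: ⟨0->3 1->3 2->1⟩

Answer: ⟨0->3 1->3 2->1⟩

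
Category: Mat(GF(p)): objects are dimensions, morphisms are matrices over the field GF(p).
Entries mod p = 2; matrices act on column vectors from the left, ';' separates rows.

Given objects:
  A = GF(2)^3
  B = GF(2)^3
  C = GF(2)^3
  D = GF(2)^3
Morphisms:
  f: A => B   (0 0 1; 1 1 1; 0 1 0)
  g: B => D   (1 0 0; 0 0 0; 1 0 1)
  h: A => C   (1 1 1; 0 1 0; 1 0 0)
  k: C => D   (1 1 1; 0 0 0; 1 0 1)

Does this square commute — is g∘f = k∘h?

Path 1 = f;g:
  e0=(1,0,0) f=>(0,1,0) g=>(0,0,0)
  e1=(0,1,0) f=>(0,1,1) g=>(0,0,1)
  e2=(0,0,1) f=>(1,1,0) g=>(1,0,1)
  result₁ = (0 0 1; 0 0 0; 0 1 1)
Path 2 = h;k:
  e0=(1,0,0) h=>(1,0,1) k=>(0,0,0)
  e1=(0,1,0) h=>(1,1,0) k=>(0,0,1)
  e2=(0,0,1) h=>(1,0,0) k=>(1,0,1)
  result₂ = (0 0 1; 0 0 0; 0 1 1)
Equal? same morphism ✓

Answer: COMMUTES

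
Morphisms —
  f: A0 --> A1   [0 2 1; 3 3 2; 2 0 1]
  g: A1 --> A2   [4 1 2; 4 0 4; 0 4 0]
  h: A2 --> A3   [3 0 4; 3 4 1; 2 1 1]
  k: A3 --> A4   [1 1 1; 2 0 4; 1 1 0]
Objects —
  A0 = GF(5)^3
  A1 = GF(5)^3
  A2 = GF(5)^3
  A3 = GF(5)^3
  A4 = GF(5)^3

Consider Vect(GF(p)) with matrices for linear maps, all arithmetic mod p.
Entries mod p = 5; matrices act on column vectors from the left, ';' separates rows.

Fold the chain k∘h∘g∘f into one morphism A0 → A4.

Answer: [3 0 2; 4 0 0; 4 3 0]

Work:
  e0=(1,0,0) f-->(0,3,2) g-->(2,3,2) h-->(4,0,4) k-->(3,4,4)
  e1=(0,1,0) f-->(2,3,0) g-->(1,3,2) h-->(1,2,2) k-->(0,0,3)
  e2=(0,0,1) f-->(1,2,1) g-->(3,3,3) h-->(1,4,2) k-->(2,0,0)
composite: [3 0 2; 4 0 0; 4 3 0]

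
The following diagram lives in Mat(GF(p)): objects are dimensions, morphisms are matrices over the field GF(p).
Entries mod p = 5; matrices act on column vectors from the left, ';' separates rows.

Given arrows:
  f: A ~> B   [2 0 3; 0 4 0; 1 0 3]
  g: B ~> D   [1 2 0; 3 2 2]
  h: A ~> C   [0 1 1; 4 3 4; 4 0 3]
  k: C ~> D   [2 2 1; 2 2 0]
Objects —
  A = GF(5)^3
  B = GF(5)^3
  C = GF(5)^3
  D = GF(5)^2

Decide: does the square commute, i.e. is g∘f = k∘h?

Answer: COMMUTES

Work:
Along f;g (path 1):
  e0=[1,0,0] f~>[2,0,1] g~>[2,3]
  e1=[0,1,0] f~>[0,4,0] g~>[3,3]
  e2=[0,0,1] f~>[3,0,3] g~>[3,0]
  composite₁ = [2 3 3; 3 3 0]
Along h;k (path 2):
  e0=[1,0,0] h~>[0,4,4] k~>[2,3]
  e1=[0,1,0] h~>[1,3,0] k~>[3,3]
  e2=[0,0,1] h~>[1,4,3] k~>[3,0]
  composite₂ = [2 3 3; 3 3 0]
Equal? YES — commutes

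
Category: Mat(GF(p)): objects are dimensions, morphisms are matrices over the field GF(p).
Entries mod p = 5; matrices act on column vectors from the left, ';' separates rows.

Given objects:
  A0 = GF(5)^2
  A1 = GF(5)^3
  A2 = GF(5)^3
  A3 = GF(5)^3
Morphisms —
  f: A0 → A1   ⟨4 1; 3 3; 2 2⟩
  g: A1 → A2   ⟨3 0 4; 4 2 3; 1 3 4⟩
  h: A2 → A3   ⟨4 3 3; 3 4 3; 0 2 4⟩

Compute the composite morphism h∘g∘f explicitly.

  e0=⟨1,0⟩ f→⟨4,3,2⟩ g→⟨0,3,1⟩ h→⟨2,0,0⟩
  e1=⟨0,1⟩ f→⟨1,3,2⟩ g→⟨1,1,3⟩ h→⟨1,1,4⟩
⟦path⟧: ⟨2 1; 0 1; 0 4⟩

Answer: ⟨2 1; 0 1; 0 4⟩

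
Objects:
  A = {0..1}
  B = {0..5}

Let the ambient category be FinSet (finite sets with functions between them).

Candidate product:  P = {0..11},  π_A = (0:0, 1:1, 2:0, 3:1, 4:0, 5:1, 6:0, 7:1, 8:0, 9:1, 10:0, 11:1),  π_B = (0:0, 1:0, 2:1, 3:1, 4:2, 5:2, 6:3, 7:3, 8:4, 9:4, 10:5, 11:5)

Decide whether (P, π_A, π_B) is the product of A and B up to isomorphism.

|A|·|B| = 2·6 = 12;  |P| = 12
Check the pairing map k ↦ (π_A(k), π_B(k)):
  0 : (0,0)
  1 : (1,0)
  2 : (0,1)
  3 : (1,1)
  4 : (0,2)
  5 : (1,2)
  6 : (0,3)
  7 : (1,3)
  8 : (0,4)
  9 : (1,4)
  10 : (0,5)
  11 : (1,5)
distinct pairs in image: 12 / 12 needed
  → bijection onto A×B; projections well-typed.

Answer: VALID PRODUCT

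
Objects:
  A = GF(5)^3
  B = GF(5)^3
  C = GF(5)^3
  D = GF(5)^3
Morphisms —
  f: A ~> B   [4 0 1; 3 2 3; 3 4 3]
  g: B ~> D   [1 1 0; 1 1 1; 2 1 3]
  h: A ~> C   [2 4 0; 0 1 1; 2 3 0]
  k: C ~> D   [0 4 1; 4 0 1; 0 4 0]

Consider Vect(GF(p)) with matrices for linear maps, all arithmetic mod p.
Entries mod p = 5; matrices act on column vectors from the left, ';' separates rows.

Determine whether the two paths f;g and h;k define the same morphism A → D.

Answer: DOES NOT COMMUTE

Derivation:
1) trace f;g:
  e0=⟨1,0,0⟩ f~>⟨4,3,3⟩ g~>⟨2,0,0⟩
  e1=⟨0,1,0⟩ f~>⟨0,2,4⟩ g~>⟨2,1,4⟩
  e2=⟨0,0,1⟩ f~>⟨1,3,3⟩ g~>⟨4,2,4⟩
  composite₁ = [2 2 4; 0 1 2; 0 4 4]
2) trace h;k:
  e0=⟨1,0,0⟩ h~>⟨2,0,2⟩ k~>⟨2,0,0⟩
  e1=⟨0,1,0⟩ h~>⟨4,1,3⟩ k~>⟨2,4,4⟩
  e2=⟨0,0,1⟩ h~>⟨0,1,0⟩ k~>⟨4,0,4⟩
  composite₂ = [2 2 4; 0 4 0; 0 4 4]
Equal? distinct morphisms ✗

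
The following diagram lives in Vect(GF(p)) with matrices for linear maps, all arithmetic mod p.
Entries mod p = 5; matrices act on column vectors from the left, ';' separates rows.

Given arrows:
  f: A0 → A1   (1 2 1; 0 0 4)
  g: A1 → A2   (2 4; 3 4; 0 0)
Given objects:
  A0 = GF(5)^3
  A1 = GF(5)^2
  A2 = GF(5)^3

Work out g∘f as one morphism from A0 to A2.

  e0=[1,0,0] f→[1,0] g→[2,3,0]
  e1=[0,1,0] f→[2,0] g→[4,1,0]
  e2=[0,0,1] f→[1,4] g→[3,4,0]
⟦path⟧: (2 4 3; 3 1 4; 0 0 0)

Answer: (2 4 3; 3 1 4; 0 0 0)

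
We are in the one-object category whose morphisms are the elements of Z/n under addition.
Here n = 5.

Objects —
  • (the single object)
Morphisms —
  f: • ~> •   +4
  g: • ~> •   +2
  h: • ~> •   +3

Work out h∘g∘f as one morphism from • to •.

  0 +4≡4 +2≡1 +3≡4  (mod 5)
result: +4

Answer: +4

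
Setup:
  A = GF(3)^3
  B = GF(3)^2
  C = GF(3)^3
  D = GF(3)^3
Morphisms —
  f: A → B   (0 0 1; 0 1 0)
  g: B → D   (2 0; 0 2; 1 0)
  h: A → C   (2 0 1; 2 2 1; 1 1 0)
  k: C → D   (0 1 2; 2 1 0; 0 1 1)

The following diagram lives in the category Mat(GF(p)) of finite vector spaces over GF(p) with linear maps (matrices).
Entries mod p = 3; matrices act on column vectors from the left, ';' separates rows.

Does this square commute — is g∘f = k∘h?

Path 1 = f;g:
  e0=⟨1,0,0⟩ f→⟨0,0⟩ g→⟨0,0,0⟩
  e1=⟨0,1,0⟩ f→⟨0,1⟩ g→⟨0,2,0⟩
  e2=⟨0,0,1⟩ f→⟨1,0⟩ g→⟨2,0,1⟩
  result₁ = (0 0 2; 0 2 0; 0 0 1)
Path 2 = h;k:
  e0=⟨1,0,0⟩ h→⟨2,2,1⟩ k→⟨1,0,0⟩
  e1=⟨0,1,0⟩ h→⟨0,2,1⟩ k→⟨1,2,0⟩
  e2=⟨0,0,1⟩ h→⟨1,1,0⟩ k→⟨1,0,1⟩
  result₂ = (1 1 1; 0 2 0; 0 0 1)
Equal? distinct morphisms ✗

Answer: DOES NOT COMMUTE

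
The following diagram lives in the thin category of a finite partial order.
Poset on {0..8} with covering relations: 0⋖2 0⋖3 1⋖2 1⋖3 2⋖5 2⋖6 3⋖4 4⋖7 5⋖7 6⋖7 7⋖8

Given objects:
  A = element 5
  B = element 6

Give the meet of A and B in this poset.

Answer: A∧B = 2

Derivation:
Lower bounds of A=5 and B=6: {0,1,2}
  0 ≤ 2
  1 ≤ 2
  2 ≤ 2
glb = 2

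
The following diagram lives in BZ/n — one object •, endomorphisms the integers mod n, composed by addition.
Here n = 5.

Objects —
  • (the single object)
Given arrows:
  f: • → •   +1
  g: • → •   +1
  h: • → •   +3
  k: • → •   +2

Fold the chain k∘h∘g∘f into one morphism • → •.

  0 +1≡1 +1≡2 +3≡0 +2≡2  (mod 5)
result: +2

Answer: +2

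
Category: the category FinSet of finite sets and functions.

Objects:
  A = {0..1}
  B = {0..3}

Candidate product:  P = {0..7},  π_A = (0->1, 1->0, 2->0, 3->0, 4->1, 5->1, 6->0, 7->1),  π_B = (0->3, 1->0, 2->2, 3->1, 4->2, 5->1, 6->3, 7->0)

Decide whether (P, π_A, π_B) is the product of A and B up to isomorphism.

Answer: VALID PRODUCT

Trace:
|A|·|B| = 2·4 = 8;  |P| = 8
Check the pairing map k ↦ (π_A(k), π_B(k)):
  0 -> (1,3)
  1 -> (0,0)
  2 -> (0,2)
  3 -> (0,1)
  4 -> (1,2)
  5 -> (1,1)
  6 -> (0,3)
  7 -> (1,0)
distinct pairs in image: 8 / 8 needed
  → bijection onto A×B; projections well-typed.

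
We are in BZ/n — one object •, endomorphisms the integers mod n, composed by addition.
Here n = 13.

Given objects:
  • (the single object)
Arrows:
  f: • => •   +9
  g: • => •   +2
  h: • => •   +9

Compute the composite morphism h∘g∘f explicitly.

  0 +9≡9 +2≡11 +9≡7  (mod 13)
⟦path⟧: +7

Answer: +7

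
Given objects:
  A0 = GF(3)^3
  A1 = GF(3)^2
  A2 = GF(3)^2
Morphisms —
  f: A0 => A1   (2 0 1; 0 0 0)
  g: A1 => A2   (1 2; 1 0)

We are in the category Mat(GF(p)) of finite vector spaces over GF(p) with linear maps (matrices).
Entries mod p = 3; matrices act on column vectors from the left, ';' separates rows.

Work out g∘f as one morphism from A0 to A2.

Answer: (2 0 1; 2 0 1)

Trace:
  e0=[1,0,0] f=>[2,0] g=>[2,2]
  e1=[0,1,0] f=>[0,0] g=>[0,0]
  e2=[0,0,1] f=>[1,0] g=>[1,1]
result: (2 0 1; 2 0 1)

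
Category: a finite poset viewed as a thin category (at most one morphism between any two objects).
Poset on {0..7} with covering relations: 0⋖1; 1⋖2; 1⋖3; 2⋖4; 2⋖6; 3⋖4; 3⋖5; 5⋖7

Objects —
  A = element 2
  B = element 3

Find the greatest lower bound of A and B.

Lower bounds of A=2 and B=3: {0,1}
  0 ≤ 1
  1 ≤ 1
glb = 1

Answer: A∧B = 1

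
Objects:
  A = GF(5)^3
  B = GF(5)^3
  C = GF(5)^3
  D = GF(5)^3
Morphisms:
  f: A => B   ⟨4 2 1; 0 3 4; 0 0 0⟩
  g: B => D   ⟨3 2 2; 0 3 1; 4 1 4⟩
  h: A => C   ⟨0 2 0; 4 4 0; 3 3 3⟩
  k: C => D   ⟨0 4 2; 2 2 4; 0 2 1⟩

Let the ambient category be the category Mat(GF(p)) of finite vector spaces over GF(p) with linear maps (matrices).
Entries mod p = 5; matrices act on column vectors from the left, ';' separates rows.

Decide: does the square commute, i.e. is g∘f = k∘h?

Along f;g (path 1):
  e0=(1,0,0) f=>(4,0,0) g=>(2,0,1)
  e1=(0,1,0) f=>(2,3,0) g=>(2,4,1)
  e2=(0,0,1) f=>(1,4,0) g=>(1,2,3)
  ⟦path⟧₁ = ⟨2 2 1; 0 4 2; 1 1 3⟩
Along h;k (path 2):
  e0=(1,0,0) h=>(0,4,3) k=>(2,0,1)
  e1=(0,1,0) h=>(2,4,3) k=>(2,4,1)
  e2=(0,0,1) h=>(0,0,3) k=>(1,2,3)
  ⟦path⟧₂ = ⟨2 2 1; 0 4 2; 1 1 3⟩
Equal? equal; square commutes

Answer: COMMUTES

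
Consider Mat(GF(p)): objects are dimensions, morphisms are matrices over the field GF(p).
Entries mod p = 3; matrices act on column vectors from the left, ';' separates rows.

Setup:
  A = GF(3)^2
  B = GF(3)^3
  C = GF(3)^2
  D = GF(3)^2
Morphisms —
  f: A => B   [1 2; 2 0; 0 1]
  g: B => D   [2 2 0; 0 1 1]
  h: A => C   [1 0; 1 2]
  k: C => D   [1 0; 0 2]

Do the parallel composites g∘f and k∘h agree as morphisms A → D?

Answer: DOES NOT COMMUTE

Work:
Along f;g (path 1):
  e0=[1,0] f=>[1,2,0] g=>[0,2]
  e1=[0,1] f=>[2,0,1] g=>[1,1]
  ⟦path⟧₁ = [0 1; 2 1]
Along h;k (path 2):
  e0=[1,0] h=>[1,1] k=>[1,2]
  e1=[0,1] h=>[0,2] k=>[0,1]
  ⟦path⟧₂ = [1 0; 2 1]
Equal? NO — does not commute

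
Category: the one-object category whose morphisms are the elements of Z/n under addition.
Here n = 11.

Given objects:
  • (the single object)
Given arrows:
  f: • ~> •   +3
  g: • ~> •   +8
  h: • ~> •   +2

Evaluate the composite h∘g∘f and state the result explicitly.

  0 +3≡3 +8≡0 +2≡2  (mod 11)
composite: +2

Answer: +2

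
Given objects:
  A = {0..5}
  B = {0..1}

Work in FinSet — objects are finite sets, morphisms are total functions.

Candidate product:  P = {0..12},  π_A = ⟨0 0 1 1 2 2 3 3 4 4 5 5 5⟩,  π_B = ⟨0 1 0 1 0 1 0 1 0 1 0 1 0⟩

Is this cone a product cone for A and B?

|A|·|B| = 6·2 = 12;  |P| = 13
  → cardinalities differ; no bijection possible.

Answer: NOT A VALID PRODUCT — |P|=13 ≠ |A|·|B|=12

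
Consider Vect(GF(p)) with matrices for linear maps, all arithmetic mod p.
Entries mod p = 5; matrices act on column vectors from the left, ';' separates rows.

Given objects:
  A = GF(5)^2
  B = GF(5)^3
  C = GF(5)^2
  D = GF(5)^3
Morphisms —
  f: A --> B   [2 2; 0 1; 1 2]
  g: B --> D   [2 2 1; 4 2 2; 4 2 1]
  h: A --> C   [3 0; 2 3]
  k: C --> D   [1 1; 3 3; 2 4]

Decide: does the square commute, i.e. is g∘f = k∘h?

Answer: COMMUTES

Derivation:
1) trace f;g:
  e0=(1,0) f-->(2,0,1) g-->(0,0,4)
  e1=(0,1) f-->(2,1,2) g-->(3,4,2)
  result₁ = [0 3; 0 4; 4 2]
2) trace h;k:
  e0=(1,0) h-->(3,2) k-->(0,0,4)
  e1=(0,1) h-->(0,3) k-->(3,4,2)
  result₂ = [0 3; 0 4; 4 2]
Equal? same morphism ✓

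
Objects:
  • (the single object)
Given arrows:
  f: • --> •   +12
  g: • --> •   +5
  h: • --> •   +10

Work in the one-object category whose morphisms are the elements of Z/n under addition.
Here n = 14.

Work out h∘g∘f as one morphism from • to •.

  0 +12≡12 +5≡3 +10≡13  (mod 14)
result: +13

Answer: +13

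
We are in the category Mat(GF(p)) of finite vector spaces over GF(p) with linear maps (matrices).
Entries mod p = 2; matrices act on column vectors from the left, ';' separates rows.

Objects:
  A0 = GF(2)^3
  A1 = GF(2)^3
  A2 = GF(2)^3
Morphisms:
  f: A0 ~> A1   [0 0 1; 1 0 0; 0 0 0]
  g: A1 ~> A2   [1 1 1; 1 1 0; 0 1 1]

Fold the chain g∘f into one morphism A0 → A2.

  e0=[1,0,0] f~>[0,1,0] g~>[1,1,1]
  e1=[0,1,0] f~>[0,0,0] g~>[0,0,0]
  e2=[0,0,1] f~>[1,0,0] g~>[1,1,0]
⟦path⟧: [1 0 1; 1 0 1; 1 0 0]

Answer: [1 0 1; 1 0 1; 1 0 0]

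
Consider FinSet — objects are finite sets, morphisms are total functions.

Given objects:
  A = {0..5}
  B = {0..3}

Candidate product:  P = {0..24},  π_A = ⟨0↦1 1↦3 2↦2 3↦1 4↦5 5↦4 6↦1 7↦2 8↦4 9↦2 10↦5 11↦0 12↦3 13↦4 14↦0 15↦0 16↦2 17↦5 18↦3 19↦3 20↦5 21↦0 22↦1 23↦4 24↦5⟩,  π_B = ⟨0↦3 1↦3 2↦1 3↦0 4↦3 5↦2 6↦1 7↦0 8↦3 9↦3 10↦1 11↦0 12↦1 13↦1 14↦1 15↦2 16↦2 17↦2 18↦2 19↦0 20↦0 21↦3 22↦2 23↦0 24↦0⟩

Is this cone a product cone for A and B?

|A|·|B| = 6·4 = 24;  |P| = 25
  → cardinalities differ; no bijection possible.

Answer: NOT A VALID PRODUCT — |P|=25 ≠ |A|·|B|=24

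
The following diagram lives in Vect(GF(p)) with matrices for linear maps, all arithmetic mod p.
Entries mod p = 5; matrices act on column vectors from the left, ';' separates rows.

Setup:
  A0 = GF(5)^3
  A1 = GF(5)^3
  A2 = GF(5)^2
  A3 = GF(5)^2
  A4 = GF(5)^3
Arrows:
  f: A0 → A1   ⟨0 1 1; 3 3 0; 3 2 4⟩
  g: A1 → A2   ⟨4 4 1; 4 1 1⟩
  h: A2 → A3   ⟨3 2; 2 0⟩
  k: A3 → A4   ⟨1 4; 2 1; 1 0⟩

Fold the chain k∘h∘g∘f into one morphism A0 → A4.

  e0=⟨1,0,0⟩ f→⟨0,3,3⟩ g→⟨0,1⟩ h→⟨2,0⟩ k→⟨2,4,2⟩
  e1=⟨0,1,0⟩ f→⟨1,3,2⟩ g→⟨3,4⟩ h→⟨2,1⟩ k→⟨1,0,2⟩
  e2=⟨0,0,1⟩ f→⟨1,0,4⟩ g→⟨3,3⟩ h→⟨0,1⟩ k→⟨4,1,0⟩
result: ⟨2 1 4; 4 0 1; 2 2 0⟩

Answer: ⟨2 1 4; 4 0 1; 2 2 0⟩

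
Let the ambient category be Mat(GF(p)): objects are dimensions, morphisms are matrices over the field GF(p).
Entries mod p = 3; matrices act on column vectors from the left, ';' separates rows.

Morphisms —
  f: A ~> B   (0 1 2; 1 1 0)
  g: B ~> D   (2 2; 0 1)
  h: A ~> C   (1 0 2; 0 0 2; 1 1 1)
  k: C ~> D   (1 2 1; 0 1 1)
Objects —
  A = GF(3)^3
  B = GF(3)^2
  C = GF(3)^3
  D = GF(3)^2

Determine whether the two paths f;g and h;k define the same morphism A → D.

Answer: COMMUTES

Work:
Along f;g (path 1):
  e0=(1,0,0) f~>(0,1) g~>(2,1)
  e1=(0,1,0) f~>(1,1) g~>(1,1)
  e2=(0,0,1) f~>(2,0) g~>(1,0)
  ⟦path⟧₁ = (2 1 1; 1 1 0)
Along h;k (path 2):
  e0=(1,0,0) h~>(1,0,1) k~>(2,1)
  e1=(0,1,0) h~>(0,0,1) k~>(1,1)
  e2=(0,0,1) h~>(2,2,1) k~>(1,0)
  ⟦path⟧₂ = (2 1 1; 1 1 0)
Equal? same morphism ✓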